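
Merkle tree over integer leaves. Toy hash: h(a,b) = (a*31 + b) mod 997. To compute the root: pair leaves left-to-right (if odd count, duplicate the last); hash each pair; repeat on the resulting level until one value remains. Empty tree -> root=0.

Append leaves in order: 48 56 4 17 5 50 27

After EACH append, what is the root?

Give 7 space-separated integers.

After append 48 (leaves=[48]):
  L0: [48]
  root=48
After append 56 (leaves=[48, 56]):
  L0: [48, 56]
  L1: h(48,56)=(48*31+56)%997=547 -> [547]
  root=547
After append 4 (leaves=[48, 56, 4]):
  L0: [48, 56, 4]
  L1: h(48,56)=(48*31+56)%997=547 h(4,4)=(4*31+4)%997=128 -> [547, 128]
  L2: h(547,128)=(547*31+128)%997=136 -> [136]
  root=136
After append 17 (leaves=[48, 56, 4, 17]):
  L0: [48, 56, 4, 17]
  L1: h(48,56)=(48*31+56)%997=547 h(4,17)=(4*31+17)%997=141 -> [547, 141]
  L2: h(547,141)=(547*31+141)%997=149 -> [149]
  root=149
After append 5 (leaves=[48, 56, 4, 17, 5]):
  L0: [48, 56, 4, 17, 5]
  L1: h(48,56)=(48*31+56)%997=547 h(4,17)=(4*31+17)%997=141 h(5,5)=(5*31+5)%997=160 -> [547, 141, 160]
  L2: h(547,141)=(547*31+141)%997=149 h(160,160)=(160*31+160)%997=135 -> [149, 135]
  L3: h(149,135)=(149*31+135)%997=766 -> [766]
  root=766
After append 50 (leaves=[48, 56, 4, 17, 5, 50]):
  L0: [48, 56, 4, 17, 5, 50]
  L1: h(48,56)=(48*31+56)%997=547 h(4,17)=(4*31+17)%997=141 h(5,50)=(5*31+50)%997=205 -> [547, 141, 205]
  L2: h(547,141)=(547*31+141)%997=149 h(205,205)=(205*31+205)%997=578 -> [149, 578]
  L3: h(149,578)=(149*31+578)%997=212 -> [212]
  root=212
After append 27 (leaves=[48, 56, 4, 17, 5, 50, 27]):
  L0: [48, 56, 4, 17, 5, 50, 27]
  L1: h(48,56)=(48*31+56)%997=547 h(4,17)=(4*31+17)%997=141 h(5,50)=(5*31+50)%997=205 h(27,27)=(27*31+27)%997=864 -> [547, 141, 205, 864]
  L2: h(547,141)=(547*31+141)%997=149 h(205,864)=(205*31+864)%997=240 -> [149, 240]
  L3: h(149,240)=(149*31+240)%997=871 -> [871]
  root=871

Answer: 48 547 136 149 766 212 871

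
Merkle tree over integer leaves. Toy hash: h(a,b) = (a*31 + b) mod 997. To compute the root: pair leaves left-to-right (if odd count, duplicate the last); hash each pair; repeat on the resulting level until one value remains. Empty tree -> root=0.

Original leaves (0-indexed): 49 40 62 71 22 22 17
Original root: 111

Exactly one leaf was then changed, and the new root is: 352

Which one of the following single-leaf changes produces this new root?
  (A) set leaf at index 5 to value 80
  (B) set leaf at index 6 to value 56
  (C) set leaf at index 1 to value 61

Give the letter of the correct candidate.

Original leaves: [49, 40, 62, 71, 22, 22, 17]
Target new root: 352
Try each candidate change and compute the resulting root:
Candidate A: set leaf[5] = 80 -> leaves = [49, 40, 62, 71, 22, 80, 17]
  L0: [49, 40, 62, 71, 22, 80, 17]
  L1: h(49,40)=(49*31+40)%997=562 h(62,71)=(62*31+71)%997=996 h(22,80)=(22*31+80)%997=762 h(17,17)=(17*31+17)%997=544 -> [562, 996, 762, 544]
  L2: h(562,996)=(562*31+996)%997=472 h(762,544)=(762*31+544)%997=238 -> [472, 238]
  L3: h(472,238)=(472*31+238)%997=912 -> [912]
  root = 912 != target 352
Candidate B: set leaf[6] = 56 -> leaves = [49, 40, 62, 71, 22, 22, 56]
  L0: [49, 40, 62, 71, 22, 22, 56]
  L1: h(49,40)=(49*31+40)%997=562 h(62,71)=(62*31+71)%997=996 h(22,22)=(22*31+22)%997=704 h(56,56)=(56*31+56)%997=795 -> [562, 996, 704, 795]
  L2: h(562,996)=(562*31+996)%997=472 h(704,795)=(704*31+795)%997=685 -> [472, 685]
  L3: h(472,685)=(472*31+685)%997=362 -> [362]
  root = 362 != target 352
Candidate C: set leaf[1] = 61 -> leaves = [49, 61, 62, 71, 22, 22, 17]
  L0: [49, 61, 62, 71, 22, 22, 17]
  L1: h(49,61)=(49*31+61)%997=583 h(62,71)=(62*31+71)%997=996 h(22,22)=(22*31+22)%997=704 h(17,17)=(17*31+17)%997=544 -> [583, 996, 704, 544]
  L2: h(583,996)=(583*31+996)%997=126 h(704,544)=(704*31+544)%997=434 -> [126, 434]
  L3: h(126,434)=(126*31+434)%997=352 -> [352]
  root = 352 == target 352  ** MATCH **
Candidate C produces the target root.

Answer: C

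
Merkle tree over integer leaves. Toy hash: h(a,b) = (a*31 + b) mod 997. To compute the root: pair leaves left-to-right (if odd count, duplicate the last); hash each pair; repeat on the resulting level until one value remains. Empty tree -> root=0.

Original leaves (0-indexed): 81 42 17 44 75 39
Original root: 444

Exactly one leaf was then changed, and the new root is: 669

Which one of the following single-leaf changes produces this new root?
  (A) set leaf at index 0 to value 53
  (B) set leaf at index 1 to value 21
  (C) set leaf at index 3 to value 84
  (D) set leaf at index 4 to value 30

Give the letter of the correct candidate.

Original leaves: [81, 42, 17, 44, 75, 39]
Target new root: 669
Try each candidate change and compute the resulting root:
Candidate A: set leaf[0] = 53 -> leaves = [53, 42, 17, 44, 75, 39]
  L0: [53, 42, 17, 44, 75, 39]
  L1: h(53,42)=(53*31+42)%997=688 h(17,44)=(17*31+44)%997=571 h(75,39)=(75*31+39)%997=370 -> [688, 571, 370]
  L2: h(688,571)=(688*31+571)%997=962 h(370,370)=(370*31+370)%997=873 -> [962, 873]
  L3: h(962,873)=(962*31+873)%997=785 -> [785]
  root = 785 != target 669
Candidate B: set leaf[1] = 21 -> leaves = [81, 21, 17, 44, 75, 39]
  L0: [81, 21, 17, 44, 75, 39]
  L1: h(81,21)=(81*31+21)%997=538 h(17,44)=(17*31+44)%997=571 h(75,39)=(75*31+39)%997=370 -> [538, 571, 370]
  L2: h(538,571)=(538*31+571)%997=300 h(370,370)=(370*31+370)%997=873 -> [300, 873]
  L3: h(300,873)=(300*31+873)%997=203 -> [203]
  root = 203 != target 669
Candidate C: set leaf[3] = 84 -> leaves = [81, 42, 17, 84, 75, 39]
  L0: [81, 42, 17, 84, 75, 39]
  L1: h(81,42)=(81*31+42)%997=559 h(17,84)=(17*31+84)%997=611 h(75,39)=(75*31+39)%997=370 -> [559, 611, 370]
  L2: h(559,611)=(559*31+611)%997=991 h(370,370)=(370*31+370)%997=873 -> [991, 873]
  L3: h(991,873)=(991*31+873)%997=687 -> [687]
  root = 687 != target 669
Candidate D: set leaf[4] = 30 -> leaves = [81, 42, 17, 44, 30, 39]
  L0: [81, 42, 17, 44, 30, 39]
  L1: h(81,42)=(81*31+42)%997=559 h(17,44)=(17*31+44)%997=571 h(30,39)=(30*31+39)%997=969 -> [559, 571, 969]
  L2: h(559,571)=(559*31+571)%997=951 h(969,969)=(969*31+969)%997=101 -> [951, 101]
  L3: h(951,101)=(951*31+101)%997=669 -> [669]
  root = 669 == target 669  ** MATCH **
Candidate D produces the target root.

Answer: D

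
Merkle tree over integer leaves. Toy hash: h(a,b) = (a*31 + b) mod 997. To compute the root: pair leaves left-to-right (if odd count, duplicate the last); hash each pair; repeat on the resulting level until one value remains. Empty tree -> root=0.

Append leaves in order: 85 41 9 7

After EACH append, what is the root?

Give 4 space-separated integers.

After append 85 (leaves=[85]):
  L0: [85]
  root=85
After append 41 (leaves=[85, 41]):
  L0: [85, 41]
  L1: h(85,41)=(85*31+41)%997=682 -> [682]
  root=682
After append 9 (leaves=[85, 41, 9]):
  L0: [85, 41, 9]
  L1: h(85,41)=(85*31+41)%997=682 h(9,9)=(9*31+9)%997=288 -> [682, 288]
  L2: h(682,288)=(682*31+288)%997=493 -> [493]
  root=493
After append 7 (leaves=[85, 41, 9, 7]):
  L0: [85, 41, 9, 7]
  L1: h(85,41)=(85*31+41)%997=682 h(9,7)=(9*31+7)%997=286 -> [682, 286]
  L2: h(682,286)=(682*31+286)%997=491 -> [491]
  root=491

Answer: 85 682 493 491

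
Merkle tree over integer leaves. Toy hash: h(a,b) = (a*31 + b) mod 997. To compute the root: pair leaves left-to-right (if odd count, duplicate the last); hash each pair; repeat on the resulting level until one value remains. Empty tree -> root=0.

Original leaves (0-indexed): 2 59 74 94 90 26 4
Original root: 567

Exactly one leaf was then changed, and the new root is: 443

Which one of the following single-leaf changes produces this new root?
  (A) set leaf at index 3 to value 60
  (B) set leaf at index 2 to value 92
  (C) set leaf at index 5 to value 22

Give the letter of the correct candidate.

Answer: C

Derivation:
Original leaves: [2, 59, 74, 94, 90, 26, 4]
Target new root: 443
Try each candidate change and compute the resulting root:
Candidate A: set leaf[3] = 60 -> leaves = [2, 59, 74, 60, 90, 26, 4]
  L0: [2, 59, 74, 60, 90, 26, 4]
  L1: h(2,59)=(2*31+59)%997=121 h(74,60)=(74*31+60)%997=360 h(90,26)=(90*31+26)%997=822 h(4,4)=(4*31+4)%997=128 -> [121, 360, 822, 128]
  L2: h(121,360)=(121*31+360)%997=123 h(822,128)=(822*31+128)%997=685 -> [123, 685]
  L3: h(123,685)=(123*31+685)%997=510 -> [510]
  root = 510 != target 443
Candidate B: set leaf[2] = 92 -> leaves = [2, 59, 92, 94, 90, 26, 4]
  L0: [2, 59, 92, 94, 90, 26, 4]
  L1: h(2,59)=(2*31+59)%997=121 h(92,94)=(92*31+94)%997=952 h(90,26)=(90*31+26)%997=822 h(4,4)=(4*31+4)%997=128 -> [121, 952, 822, 128]
  L2: h(121,952)=(121*31+952)%997=715 h(822,128)=(822*31+128)%997=685 -> [715, 685]
  L3: h(715,685)=(715*31+685)%997=916 -> [916]
  root = 916 != target 443
Candidate C: set leaf[5] = 22 -> leaves = [2, 59, 74, 94, 90, 22, 4]
  L0: [2, 59, 74, 94, 90, 22, 4]
  L1: h(2,59)=(2*31+59)%997=121 h(74,94)=(74*31+94)%997=394 h(90,22)=(90*31+22)%997=818 h(4,4)=(4*31+4)%997=128 -> [121, 394, 818, 128]
  L2: h(121,394)=(121*31+394)%997=157 h(818,128)=(818*31+128)%997=561 -> [157, 561]
  L3: h(157,561)=(157*31+561)%997=443 -> [443]
  root = 443 == target 443  ** MATCH **
Candidate C produces the target root.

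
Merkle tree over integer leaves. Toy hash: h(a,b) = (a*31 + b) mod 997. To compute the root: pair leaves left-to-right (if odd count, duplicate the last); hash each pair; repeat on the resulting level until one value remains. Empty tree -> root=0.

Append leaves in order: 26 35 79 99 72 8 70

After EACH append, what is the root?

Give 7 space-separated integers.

After append 26 (leaves=[26]):
  L0: [26]
  root=26
After append 35 (leaves=[26, 35]):
  L0: [26, 35]
  L1: h(26,35)=(26*31+35)%997=841 -> [841]
  root=841
After append 79 (leaves=[26, 35, 79]):
  L0: [26, 35, 79]
  L1: h(26,35)=(26*31+35)%997=841 h(79,79)=(79*31+79)%997=534 -> [841, 534]
  L2: h(841,534)=(841*31+534)%997=683 -> [683]
  root=683
After append 99 (leaves=[26, 35, 79, 99]):
  L0: [26, 35, 79, 99]
  L1: h(26,35)=(26*31+35)%997=841 h(79,99)=(79*31+99)%997=554 -> [841, 554]
  L2: h(841,554)=(841*31+554)%997=703 -> [703]
  root=703
After append 72 (leaves=[26, 35, 79, 99, 72]):
  L0: [26, 35, 79, 99, 72]
  L1: h(26,35)=(26*31+35)%997=841 h(79,99)=(79*31+99)%997=554 h(72,72)=(72*31+72)%997=310 -> [841, 554, 310]
  L2: h(841,554)=(841*31+554)%997=703 h(310,310)=(310*31+310)%997=947 -> [703, 947]
  L3: h(703,947)=(703*31+947)%997=806 -> [806]
  root=806
After append 8 (leaves=[26, 35, 79, 99, 72, 8]):
  L0: [26, 35, 79, 99, 72, 8]
  L1: h(26,35)=(26*31+35)%997=841 h(79,99)=(79*31+99)%997=554 h(72,8)=(72*31+8)%997=246 -> [841, 554, 246]
  L2: h(841,554)=(841*31+554)%997=703 h(246,246)=(246*31+246)%997=893 -> [703, 893]
  L3: h(703,893)=(703*31+893)%997=752 -> [752]
  root=752
After append 70 (leaves=[26, 35, 79, 99, 72, 8, 70]):
  L0: [26, 35, 79, 99, 72, 8, 70]
  L1: h(26,35)=(26*31+35)%997=841 h(79,99)=(79*31+99)%997=554 h(72,8)=(72*31+8)%997=246 h(70,70)=(70*31+70)%997=246 -> [841, 554, 246, 246]
  L2: h(841,554)=(841*31+554)%997=703 h(246,246)=(246*31+246)%997=893 -> [703, 893]
  L3: h(703,893)=(703*31+893)%997=752 -> [752]
  root=752

Answer: 26 841 683 703 806 752 752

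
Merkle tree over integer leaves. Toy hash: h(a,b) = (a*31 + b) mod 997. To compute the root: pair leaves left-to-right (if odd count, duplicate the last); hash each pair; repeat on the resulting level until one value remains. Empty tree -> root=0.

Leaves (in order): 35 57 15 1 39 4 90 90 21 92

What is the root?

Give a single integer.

Answer: 735

Derivation:
L0: [35, 57, 15, 1, 39, 4, 90, 90, 21, 92]
L1: h(35,57)=(35*31+57)%997=145 h(15,1)=(15*31+1)%997=466 h(39,4)=(39*31+4)%997=216 h(90,90)=(90*31+90)%997=886 h(21,92)=(21*31+92)%997=743 -> [145, 466, 216, 886, 743]
L2: h(145,466)=(145*31+466)%997=973 h(216,886)=(216*31+886)%997=603 h(743,743)=(743*31+743)%997=845 -> [973, 603, 845]
L3: h(973,603)=(973*31+603)%997=856 h(845,845)=(845*31+845)%997=121 -> [856, 121]
L4: h(856,121)=(856*31+121)%997=735 -> [735]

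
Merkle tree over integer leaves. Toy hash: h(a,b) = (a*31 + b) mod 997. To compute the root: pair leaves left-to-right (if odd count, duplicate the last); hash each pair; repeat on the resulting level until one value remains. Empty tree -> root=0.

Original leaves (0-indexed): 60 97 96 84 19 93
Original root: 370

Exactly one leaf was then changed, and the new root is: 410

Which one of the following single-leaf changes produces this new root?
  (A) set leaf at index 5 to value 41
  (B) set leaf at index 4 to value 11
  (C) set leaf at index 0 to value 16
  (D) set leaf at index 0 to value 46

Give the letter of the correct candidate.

Answer: B

Derivation:
Original leaves: [60, 97, 96, 84, 19, 93]
Target new root: 410
Try each candidate change and compute the resulting root:
Candidate A: set leaf[5] = 41 -> leaves = [60, 97, 96, 84, 19, 41]
  L0: [60, 97, 96, 84, 19, 41]
  L1: h(60,97)=(60*31+97)%997=960 h(96,84)=(96*31+84)%997=69 h(19,41)=(19*31+41)%997=630 -> [960, 69, 630]
  L2: h(960,69)=(960*31+69)%997=916 h(630,630)=(630*31+630)%997=220 -> [916, 220]
  L3: h(916,220)=(916*31+220)%997=700 -> [700]
  root = 700 != target 410
Candidate B: set leaf[4] = 11 -> leaves = [60, 97, 96, 84, 11, 93]
  L0: [60, 97, 96, 84, 11, 93]
  L1: h(60,97)=(60*31+97)%997=960 h(96,84)=(96*31+84)%997=69 h(11,93)=(11*31+93)%997=434 -> [960, 69, 434]
  L2: h(960,69)=(960*31+69)%997=916 h(434,434)=(434*31+434)%997=927 -> [916, 927]
  L3: h(916,927)=(916*31+927)%997=410 -> [410]
  root = 410 == target 410  ** MATCH **
Candidate C: set leaf[0] = 16 -> leaves = [16, 97, 96, 84, 19, 93]
  L0: [16, 97, 96, 84, 19, 93]
  L1: h(16,97)=(16*31+97)%997=593 h(96,84)=(96*31+84)%997=69 h(19,93)=(19*31+93)%997=682 -> [593, 69, 682]
  L2: h(593,69)=(593*31+69)%997=506 h(682,682)=(682*31+682)%997=887 -> [506, 887]
  L3: h(506,887)=(506*31+887)%997=621 -> [621]
  root = 621 != target 410
Candidate D: set leaf[0] = 46 -> leaves = [46, 97, 96, 84, 19, 93]
  L0: [46, 97, 96, 84, 19, 93]
  L1: h(46,97)=(46*31+97)%997=526 h(96,84)=(96*31+84)%997=69 h(19,93)=(19*31+93)%997=682 -> [526, 69, 682]
  L2: h(526,69)=(526*31+69)%997=423 h(682,682)=(682*31+682)%997=887 -> [423, 887]
  L3: h(423,887)=(423*31+887)%997=42 -> [42]
  root = 42 != target 410
Candidate B produces the target root.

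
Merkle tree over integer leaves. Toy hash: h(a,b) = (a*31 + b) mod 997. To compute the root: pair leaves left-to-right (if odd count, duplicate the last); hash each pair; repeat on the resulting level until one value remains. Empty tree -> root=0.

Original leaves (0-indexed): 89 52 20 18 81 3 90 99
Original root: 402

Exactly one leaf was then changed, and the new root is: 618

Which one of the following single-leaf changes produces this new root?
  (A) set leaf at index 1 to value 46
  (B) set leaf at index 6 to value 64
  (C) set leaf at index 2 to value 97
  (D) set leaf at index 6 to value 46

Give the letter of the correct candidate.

Answer: A

Derivation:
Original leaves: [89, 52, 20, 18, 81, 3, 90, 99]
Target new root: 618
Try each candidate change and compute the resulting root:
Candidate A: set leaf[1] = 46 -> leaves = [89, 46, 20, 18, 81, 3, 90, 99]
  L0: [89, 46, 20, 18, 81, 3, 90, 99]
  L1: h(89,46)=(89*31+46)%997=811 h(20,18)=(20*31+18)%997=638 h(81,3)=(81*31+3)%997=520 h(90,99)=(90*31+99)%997=895 -> [811, 638, 520, 895]
  L2: h(811,638)=(811*31+638)%997=854 h(520,895)=(520*31+895)%997=66 -> [854, 66]
  L3: h(854,66)=(854*31+66)%997=618 -> [618]
  root = 618 == target 618  ** MATCH **
Candidate B: set leaf[6] = 64 -> leaves = [89, 52, 20, 18, 81, 3, 64, 99]
  L0: [89, 52, 20, 18, 81, 3, 64, 99]
  L1: h(89,52)=(89*31+52)%997=817 h(20,18)=(20*31+18)%997=638 h(81,3)=(81*31+3)%997=520 h(64,99)=(64*31+99)%997=89 -> [817, 638, 520, 89]
  L2: h(817,638)=(817*31+638)%997=43 h(520,89)=(520*31+89)%997=257 -> [43, 257]
  L3: h(43,257)=(43*31+257)%997=593 -> [593]
  root = 593 != target 618
Candidate C: set leaf[2] = 97 -> leaves = [89, 52, 97, 18, 81, 3, 90, 99]
  L0: [89, 52, 97, 18, 81, 3, 90, 99]
  L1: h(89,52)=(89*31+52)%997=817 h(97,18)=(97*31+18)%997=34 h(81,3)=(81*31+3)%997=520 h(90,99)=(90*31+99)%997=895 -> [817, 34, 520, 895]
  L2: h(817,34)=(817*31+34)%997=436 h(520,895)=(520*31+895)%997=66 -> [436, 66]
  L3: h(436,66)=(436*31+66)%997=621 -> [621]
  root = 621 != target 618
Candidate D: set leaf[6] = 46 -> leaves = [89, 52, 20, 18, 81, 3, 46, 99]
  L0: [89, 52, 20, 18, 81, 3, 46, 99]
  L1: h(89,52)=(89*31+52)%997=817 h(20,18)=(20*31+18)%997=638 h(81,3)=(81*31+3)%997=520 h(46,99)=(46*31+99)%997=528 -> [817, 638, 520, 528]
  L2: h(817,638)=(817*31+638)%997=43 h(520,528)=(520*31+528)%997=696 -> [43, 696]
  L3: h(43,696)=(43*31+696)%997=35 -> [35]
  root = 35 != target 618
Candidate A produces the target root.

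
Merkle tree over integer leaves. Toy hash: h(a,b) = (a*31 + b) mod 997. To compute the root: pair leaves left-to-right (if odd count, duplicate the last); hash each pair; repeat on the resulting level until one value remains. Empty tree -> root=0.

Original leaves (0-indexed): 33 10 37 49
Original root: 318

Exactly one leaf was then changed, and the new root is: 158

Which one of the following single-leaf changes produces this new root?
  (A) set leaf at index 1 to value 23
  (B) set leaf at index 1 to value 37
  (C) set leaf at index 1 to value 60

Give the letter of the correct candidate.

Original leaves: [33, 10, 37, 49]
Target new root: 158
Try each candidate change and compute the resulting root:
Candidate A: set leaf[1] = 23 -> leaves = [33, 23, 37, 49]
  L0: [33, 23, 37, 49]
  L1: h(33,23)=(33*31+23)%997=49 h(37,49)=(37*31+49)%997=199 -> [49, 199]
  L2: h(49,199)=(49*31+199)%997=721 -> [721]
  root = 721 != target 158
Candidate B: set leaf[1] = 37 -> leaves = [33, 37, 37, 49]
  L0: [33, 37, 37, 49]
  L1: h(33,37)=(33*31+37)%997=63 h(37,49)=(37*31+49)%997=199 -> [63, 199]
  L2: h(63,199)=(63*31+199)%997=158 -> [158]
  root = 158 == target 158  ** MATCH **
Candidate C: set leaf[1] = 60 -> leaves = [33, 60, 37, 49]
  L0: [33, 60, 37, 49]
  L1: h(33,60)=(33*31+60)%997=86 h(37,49)=(37*31+49)%997=199 -> [86, 199]
  L2: h(86,199)=(86*31+199)%997=871 -> [871]
  root = 871 != target 158
Candidate B produces the target root.

Answer: B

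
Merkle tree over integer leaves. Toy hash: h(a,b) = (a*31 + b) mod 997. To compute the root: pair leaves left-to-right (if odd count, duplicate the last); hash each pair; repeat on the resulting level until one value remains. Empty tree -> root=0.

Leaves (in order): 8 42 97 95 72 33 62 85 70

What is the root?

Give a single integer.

Answer: 657

Derivation:
L0: [8, 42, 97, 95, 72, 33, 62, 85, 70]
L1: h(8,42)=(8*31+42)%997=290 h(97,95)=(97*31+95)%997=111 h(72,33)=(72*31+33)%997=271 h(62,85)=(62*31+85)%997=13 h(70,70)=(70*31+70)%997=246 -> [290, 111, 271, 13, 246]
L2: h(290,111)=(290*31+111)%997=128 h(271,13)=(271*31+13)%997=438 h(246,246)=(246*31+246)%997=893 -> [128, 438, 893]
L3: h(128,438)=(128*31+438)%997=418 h(893,893)=(893*31+893)%997=660 -> [418, 660]
L4: h(418,660)=(418*31+660)%997=657 -> [657]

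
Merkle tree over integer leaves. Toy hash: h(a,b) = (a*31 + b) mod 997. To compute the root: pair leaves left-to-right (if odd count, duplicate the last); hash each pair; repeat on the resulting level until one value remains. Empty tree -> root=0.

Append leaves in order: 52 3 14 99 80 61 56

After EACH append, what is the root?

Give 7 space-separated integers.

Answer: 52 618 663 748 423 812 63

Derivation:
After append 52 (leaves=[52]):
  L0: [52]
  root=52
After append 3 (leaves=[52, 3]):
  L0: [52, 3]
  L1: h(52,3)=(52*31+3)%997=618 -> [618]
  root=618
After append 14 (leaves=[52, 3, 14]):
  L0: [52, 3, 14]
  L1: h(52,3)=(52*31+3)%997=618 h(14,14)=(14*31+14)%997=448 -> [618, 448]
  L2: h(618,448)=(618*31+448)%997=663 -> [663]
  root=663
After append 99 (leaves=[52, 3, 14, 99]):
  L0: [52, 3, 14, 99]
  L1: h(52,3)=(52*31+3)%997=618 h(14,99)=(14*31+99)%997=533 -> [618, 533]
  L2: h(618,533)=(618*31+533)%997=748 -> [748]
  root=748
After append 80 (leaves=[52, 3, 14, 99, 80]):
  L0: [52, 3, 14, 99, 80]
  L1: h(52,3)=(52*31+3)%997=618 h(14,99)=(14*31+99)%997=533 h(80,80)=(80*31+80)%997=566 -> [618, 533, 566]
  L2: h(618,533)=(618*31+533)%997=748 h(566,566)=(566*31+566)%997=166 -> [748, 166]
  L3: h(748,166)=(748*31+166)%997=423 -> [423]
  root=423
After append 61 (leaves=[52, 3, 14, 99, 80, 61]):
  L0: [52, 3, 14, 99, 80, 61]
  L1: h(52,3)=(52*31+3)%997=618 h(14,99)=(14*31+99)%997=533 h(80,61)=(80*31+61)%997=547 -> [618, 533, 547]
  L2: h(618,533)=(618*31+533)%997=748 h(547,547)=(547*31+547)%997=555 -> [748, 555]
  L3: h(748,555)=(748*31+555)%997=812 -> [812]
  root=812
After append 56 (leaves=[52, 3, 14, 99, 80, 61, 56]):
  L0: [52, 3, 14, 99, 80, 61, 56]
  L1: h(52,3)=(52*31+3)%997=618 h(14,99)=(14*31+99)%997=533 h(80,61)=(80*31+61)%997=547 h(56,56)=(56*31+56)%997=795 -> [618, 533, 547, 795]
  L2: h(618,533)=(618*31+533)%997=748 h(547,795)=(547*31+795)%997=803 -> [748, 803]
  L3: h(748,803)=(748*31+803)%997=63 -> [63]
  root=63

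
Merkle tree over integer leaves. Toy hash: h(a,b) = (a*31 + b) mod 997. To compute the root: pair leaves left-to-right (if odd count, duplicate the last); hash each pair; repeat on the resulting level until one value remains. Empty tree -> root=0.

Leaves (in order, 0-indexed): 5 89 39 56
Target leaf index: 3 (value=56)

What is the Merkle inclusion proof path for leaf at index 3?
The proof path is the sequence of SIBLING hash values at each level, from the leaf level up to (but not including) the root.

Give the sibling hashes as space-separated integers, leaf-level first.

L0 (leaves): [5, 89, 39, 56], target index=3
L1: h(5,89)=(5*31+89)%997=244 [pair 0] h(39,56)=(39*31+56)%997=268 [pair 1] -> [244, 268]
  Sibling for proof at L0: 39
L2: h(244,268)=(244*31+268)%997=853 [pair 0] -> [853]
  Sibling for proof at L1: 244
Root: 853
Proof path (sibling hashes from leaf to root): [39, 244]

Answer: 39 244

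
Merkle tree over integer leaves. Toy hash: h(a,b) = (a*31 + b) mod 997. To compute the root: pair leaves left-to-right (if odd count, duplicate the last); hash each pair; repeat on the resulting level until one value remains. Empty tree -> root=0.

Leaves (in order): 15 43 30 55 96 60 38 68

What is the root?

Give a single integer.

L0: [15, 43, 30, 55, 96, 60, 38, 68]
L1: h(15,43)=(15*31+43)%997=508 h(30,55)=(30*31+55)%997=985 h(96,60)=(96*31+60)%997=45 h(38,68)=(38*31+68)%997=249 -> [508, 985, 45, 249]
L2: h(508,985)=(508*31+985)%997=781 h(45,249)=(45*31+249)%997=647 -> [781, 647]
L3: h(781,647)=(781*31+647)%997=930 -> [930]

Answer: 930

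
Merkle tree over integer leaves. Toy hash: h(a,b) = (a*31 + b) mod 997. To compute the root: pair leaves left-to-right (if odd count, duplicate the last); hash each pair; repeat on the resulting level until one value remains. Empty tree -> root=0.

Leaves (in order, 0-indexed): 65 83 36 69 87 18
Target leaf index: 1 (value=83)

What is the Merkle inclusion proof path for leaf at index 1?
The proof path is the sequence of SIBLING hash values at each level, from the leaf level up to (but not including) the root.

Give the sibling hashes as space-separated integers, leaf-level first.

Answer: 65 188 141

Derivation:
L0 (leaves): [65, 83, 36, 69, 87, 18], target index=1
L1: h(65,83)=(65*31+83)%997=104 [pair 0] h(36,69)=(36*31+69)%997=188 [pair 1] h(87,18)=(87*31+18)%997=721 [pair 2] -> [104, 188, 721]
  Sibling for proof at L0: 65
L2: h(104,188)=(104*31+188)%997=421 [pair 0] h(721,721)=(721*31+721)%997=141 [pair 1] -> [421, 141]
  Sibling for proof at L1: 188
L3: h(421,141)=(421*31+141)%997=231 [pair 0] -> [231]
  Sibling for proof at L2: 141
Root: 231
Proof path (sibling hashes from leaf to root): [65, 188, 141]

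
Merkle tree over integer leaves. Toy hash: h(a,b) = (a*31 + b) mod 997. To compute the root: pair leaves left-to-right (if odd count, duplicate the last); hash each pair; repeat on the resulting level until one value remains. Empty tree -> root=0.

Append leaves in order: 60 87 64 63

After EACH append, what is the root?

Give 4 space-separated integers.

After append 60 (leaves=[60]):
  L0: [60]
  root=60
After append 87 (leaves=[60, 87]):
  L0: [60, 87]
  L1: h(60,87)=(60*31+87)%997=950 -> [950]
  root=950
After append 64 (leaves=[60, 87, 64]):
  L0: [60, 87, 64]
  L1: h(60,87)=(60*31+87)%997=950 h(64,64)=(64*31+64)%997=54 -> [950, 54]
  L2: h(950,54)=(950*31+54)%997=591 -> [591]
  root=591
After append 63 (leaves=[60, 87, 64, 63]):
  L0: [60, 87, 64, 63]
  L1: h(60,87)=(60*31+87)%997=950 h(64,63)=(64*31+63)%997=53 -> [950, 53]
  L2: h(950,53)=(950*31+53)%997=590 -> [590]
  root=590

Answer: 60 950 591 590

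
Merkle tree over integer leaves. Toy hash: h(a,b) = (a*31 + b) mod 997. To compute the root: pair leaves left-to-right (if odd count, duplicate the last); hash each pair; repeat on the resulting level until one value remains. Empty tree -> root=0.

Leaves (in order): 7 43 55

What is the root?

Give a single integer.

L0: [7, 43, 55]
L1: h(7,43)=(7*31+43)%997=260 h(55,55)=(55*31+55)%997=763 -> [260, 763]
L2: h(260,763)=(260*31+763)%997=847 -> [847]

Answer: 847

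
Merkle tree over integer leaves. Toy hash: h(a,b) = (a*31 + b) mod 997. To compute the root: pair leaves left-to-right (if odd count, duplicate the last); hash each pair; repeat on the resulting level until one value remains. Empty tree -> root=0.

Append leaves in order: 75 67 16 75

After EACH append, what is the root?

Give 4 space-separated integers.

Answer: 75 398 886 945

Derivation:
After append 75 (leaves=[75]):
  L0: [75]
  root=75
After append 67 (leaves=[75, 67]):
  L0: [75, 67]
  L1: h(75,67)=(75*31+67)%997=398 -> [398]
  root=398
After append 16 (leaves=[75, 67, 16]):
  L0: [75, 67, 16]
  L1: h(75,67)=(75*31+67)%997=398 h(16,16)=(16*31+16)%997=512 -> [398, 512]
  L2: h(398,512)=(398*31+512)%997=886 -> [886]
  root=886
After append 75 (leaves=[75, 67, 16, 75]):
  L0: [75, 67, 16, 75]
  L1: h(75,67)=(75*31+67)%997=398 h(16,75)=(16*31+75)%997=571 -> [398, 571]
  L2: h(398,571)=(398*31+571)%997=945 -> [945]
  root=945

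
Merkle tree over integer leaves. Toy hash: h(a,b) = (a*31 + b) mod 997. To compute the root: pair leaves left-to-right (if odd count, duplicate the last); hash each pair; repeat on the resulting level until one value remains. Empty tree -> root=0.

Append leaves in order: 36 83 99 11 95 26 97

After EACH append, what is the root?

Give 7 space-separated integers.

Answer: 36 202 457 369 46 829 962

Derivation:
After append 36 (leaves=[36]):
  L0: [36]
  root=36
After append 83 (leaves=[36, 83]):
  L0: [36, 83]
  L1: h(36,83)=(36*31+83)%997=202 -> [202]
  root=202
After append 99 (leaves=[36, 83, 99]):
  L0: [36, 83, 99]
  L1: h(36,83)=(36*31+83)%997=202 h(99,99)=(99*31+99)%997=177 -> [202, 177]
  L2: h(202,177)=(202*31+177)%997=457 -> [457]
  root=457
After append 11 (leaves=[36, 83, 99, 11]):
  L0: [36, 83, 99, 11]
  L1: h(36,83)=(36*31+83)%997=202 h(99,11)=(99*31+11)%997=89 -> [202, 89]
  L2: h(202,89)=(202*31+89)%997=369 -> [369]
  root=369
After append 95 (leaves=[36, 83, 99, 11, 95]):
  L0: [36, 83, 99, 11, 95]
  L1: h(36,83)=(36*31+83)%997=202 h(99,11)=(99*31+11)%997=89 h(95,95)=(95*31+95)%997=49 -> [202, 89, 49]
  L2: h(202,89)=(202*31+89)%997=369 h(49,49)=(49*31+49)%997=571 -> [369, 571]
  L3: h(369,571)=(369*31+571)%997=46 -> [46]
  root=46
After append 26 (leaves=[36, 83, 99, 11, 95, 26]):
  L0: [36, 83, 99, 11, 95, 26]
  L1: h(36,83)=(36*31+83)%997=202 h(99,11)=(99*31+11)%997=89 h(95,26)=(95*31+26)%997=977 -> [202, 89, 977]
  L2: h(202,89)=(202*31+89)%997=369 h(977,977)=(977*31+977)%997=357 -> [369, 357]
  L3: h(369,357)=(369*31+357)%997=829 -> [829]
  root=829
After append 97 (leaves=[36, 83, 99, 11, 95, 26, 97]):
  L0: [36, 83, 99, 11, 95, 26, 97]
  L1: h(36,83)=(36*31+83)%997=202 h(99,11)=(99*31+11)%997=89 h(95,26)=(95*31+26)%997=977 h(97,97)=(97*31+97)%997=113 -> [202, 89, 977, 113]
  L2: h(202,89)=(202*31+89)%997=369 h(977,113)=(977*31+113)%997=490 -> [369, 490]
  L3: h(369,490)=(369*31+490)%997=962 -> [962]
  root=962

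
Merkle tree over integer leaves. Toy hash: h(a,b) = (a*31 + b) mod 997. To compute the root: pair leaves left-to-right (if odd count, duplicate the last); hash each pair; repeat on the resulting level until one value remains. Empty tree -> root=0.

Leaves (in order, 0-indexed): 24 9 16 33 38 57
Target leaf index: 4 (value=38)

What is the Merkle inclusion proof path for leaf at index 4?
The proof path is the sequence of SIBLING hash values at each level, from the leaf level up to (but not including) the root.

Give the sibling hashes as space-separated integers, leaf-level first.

L0 (leaves): [24, 9, 16, 33, 38, 57], target index=4
L1: h(24,9)=(24*31+9)%997=753 [pair 0] h(16,33)=(16*31+33)%997=529 [pair 1] h(38,57)=(38*31+57)%997=238 [pair 2] -> [753, 529, 238]
  Sibling for proof at L0: 57
L2: h(753,529)=(753*31+529)%997=941 [pair 0] h(238,238)=(238*31+238)%997=637 [pair 1] -> [941, 637]
  Sibling for proof at L1: 238
L3: h(941,637)=(941*31+637)%997=895 [pair 0] -> [895]
  Sibling for proof at L2: 941
Root: 895
Proof path (sibling hashes from leaf to root): [57, 238, 941]

Answer: 57 238 941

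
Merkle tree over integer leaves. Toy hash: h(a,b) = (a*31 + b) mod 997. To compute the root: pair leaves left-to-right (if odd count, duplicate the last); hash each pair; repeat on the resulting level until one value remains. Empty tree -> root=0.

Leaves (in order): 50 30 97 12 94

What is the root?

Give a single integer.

L0: [50, 30, 97, 12, 94]
L1: h(50,30)=(50*31+30)%997=583 h(97,12)=(97*31+12)%997=28 h(94,94)=(94*31+94)%997=17 -> [583, 28, 17]
L2: h(583,28)=(583*31+28)%997=155 h(17,17)=(17*31+17)%997=544 -> [155, 544]
L3: h(155,544)=(155*31+544)%997=364 -> [364]

Answer: 364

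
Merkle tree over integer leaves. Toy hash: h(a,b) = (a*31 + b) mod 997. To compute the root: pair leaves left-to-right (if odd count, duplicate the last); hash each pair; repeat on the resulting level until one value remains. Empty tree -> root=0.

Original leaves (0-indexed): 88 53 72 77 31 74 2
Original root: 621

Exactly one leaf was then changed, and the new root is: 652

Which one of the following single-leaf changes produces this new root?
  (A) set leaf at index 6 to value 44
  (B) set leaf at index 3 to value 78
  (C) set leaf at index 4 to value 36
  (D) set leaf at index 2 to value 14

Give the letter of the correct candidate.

Answer: B

Derivation:
Original leaves: [88, 53, 72, 77, 31, 74, 2]
Target new root: 652
Try each candidate change and compute the resulting root:
Candidate A: set leaf[6] = 44 -> leaves = [88, 53, 72, 77, 31, 74, 44]
  L0: [88, 53, 72, 77, 31, 74, 44]
  L1: h(88,53)=(88*31+53)%997=787 h(72,77)=(72*31+77)%997=315 h(31,74)=(31*31+74)%997=38 h(44,44)=(44*31+44)%997=411 -> [787, 315, 38, 411]
  L2: h(787,315)=(787*31+315)%997=784 h(38,411)=(38*31+411)%997=592 -> [784, 592]
  L3: h(784,592)=(784*31+592)%997=968 -> [968]
  root = 968 != target 652
Candidate B: set leaf[3] = 78 -> leaves = [88, 53, 72, 78, 31, 74, 2]
  L0: [88, 53, 72, 78, 31, 74, 2]
  L1: h(88,53)=(88*31+53)%997=787 h(72,78)=(72*31+78)%997=316 h(31,74)=(31*31+74)%997=38 h(2,2)=(2*31+2)%997=64 -> [787, 316, 38, 64]
  L2: h(787,316)=(787*31+316)%997=785 h(38,64)=(38*31+64)%997=245 -> [785, 245]
  L3: h(785,245)=(785*31+245)%997=652 -> [652]
  root = 652 == target 652  ** MATCH **
Candidate C: set leaf[4] = 36 -> leaves = [88, 53, 72, 77, 36, 74, 2]
  L0: [88, 53, 72, 77, 36, 74, 2]
  L1: h(88,53)=(88*31+53)%997=787 h(72,77)=(72*31+77)%997=315 h(36,74)=(36*31+74)%997=193 h(2,2)=(2*31+2)%997=64 -> [787, 315, 193, 64]
  L2: h(787,315)=(787*31+315)%997=784 h(193,64)=(193*31+64)%997=65 -> [784, 65]
  L3: h(784,65)=(784*31+65)%997=441 -> [441]
  root = 441 != target 652
Candidate D: set leaf[2] = 14 -> leaves = [88, 53, 14, 77, 31, 74, 2]
  L0: [88, 53, 14, 77, 31, 74, 2]
  L1: h(88,53)=(88*31+53)%997=787 h(14,77)=(14*31+77)%997=511 h(31,74)=(31*31+74)%997=38 h(2,2)=(2*31+2)%997=64 -> [787, 511, 38, 64]
  L2: h(787,511)=(787*31+511)%997=980 h(38,64)=(38*31+64)%997=245 -> [980, 245]
  L3: h(980,245)=(980*31+245)%997=715 -> [715]
  root = 715 != target 652
Candidate B produces the target root.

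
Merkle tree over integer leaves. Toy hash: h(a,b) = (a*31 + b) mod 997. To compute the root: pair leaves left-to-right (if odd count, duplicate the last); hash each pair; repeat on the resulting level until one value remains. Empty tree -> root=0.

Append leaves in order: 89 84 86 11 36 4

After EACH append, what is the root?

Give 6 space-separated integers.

Answer: 89 849 158 83 554 527

Derivation:
After append 89 (leaves=[89]):
  L0: [89]
  root=89
After append 84 (leaves=[89, 84]):
  L0: [89, 84]
  L1: h(89,84)=(89*31+84)%997=849 -> [849]
  root=849
After append 86 (leaves=[89, 84, 86]):
  L0: [89, 84, 86]
  L1: h(89,84)=(89*31+84)%997=849 h(86,86)=(86*31+86)%997=758 -> [849, 758]
  L2: h(849,758)=(849*31+758)%997=158 -> [158]
  root=158
After append 11 (leaves=[89, 84, 86, 11]):
  L0: [89, 84, 86, 11]
  L1: h(89,84)=(89*31+84)%997=849 h(86,11)=(86*31+11)%997=683 -> [849, 683]
  L2: h(849,683)=(849*31+683)%997=83 -> [83]
  root=83
After append 36 (leaves=[89, 84, 86, 11, 36]):
  L0: [89, 84, 86, 11, 36]
  L1: h(89,84)=(89*31+84)%997=849 h(86,11)=(86*31+11)%997=683 h(36,36)=(36*31+36)%997=155 -> [849, 683, 155]
  L2: h(849,683)=(849*31+683)%997=83 h(155,155)=(155*31+155)%997=972 -> [83, 972]
  L3: h(83,972)=(83*31+972)%997=554 -> [554]
  root=554
After append 4 (leaves=[89, 84, 86, 11, 36, 4]):
  L0: [89, 84, 86, 11, 36, 4]
  L1: h(89,84)=(89*31+84)%997=849 h(86,11)=(86*31+11)%997=683 h(36,4)=(36*31+4)%997=123 -> [849, 683, 123]
  L2: h(849,683)=(849*31+683)%997=83 h(123,123)=(123*31+123)%997=945 -> [83, 945]
  L3: h(83,945)=(83*31+945)%997=527 -> [527]
  root=527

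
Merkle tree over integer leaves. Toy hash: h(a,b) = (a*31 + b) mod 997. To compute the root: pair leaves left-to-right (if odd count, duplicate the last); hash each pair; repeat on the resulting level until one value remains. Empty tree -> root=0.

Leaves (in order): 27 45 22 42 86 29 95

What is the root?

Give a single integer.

L0: [27, 45, 22, 42, 86, 29, 95]
L1: h(27,45)=(27*31+45)%997=882 h(22,42)=(22*31+42)%997=724 h(86,29)=(86*31+29)%997=701 h(95,95)=(95*31+95)%997=49 -> [882, 724, 701, 49]
L2: h(882,724)=(882*31+724)%997=150 h(701,49)=(701*31+49)%997=843 -> [150, 843]
L3: h(150,843)=(150*31+843)%997=508 -> [508]

Answer: 508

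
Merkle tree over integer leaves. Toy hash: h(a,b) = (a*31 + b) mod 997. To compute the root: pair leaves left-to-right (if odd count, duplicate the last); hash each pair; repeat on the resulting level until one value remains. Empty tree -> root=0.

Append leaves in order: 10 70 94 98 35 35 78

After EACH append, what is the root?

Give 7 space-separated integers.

Answer: 10 380 830 834 877 877 259

Derivation:
After append 10 (leaves=[10]):
  L0: [10]
  root=10
After append 70 (leaves=[10, 70]):
  L0: [10, 70]
  L1: h(10,70)=(10*31+70)%997=380 -> [380]
  root=380
After append 94 (leaves=[10, 70, 94]):
  L0: [10, 70, 94]
  L1: h(10,70)=(10*31+70)%997=380 h(94,94)=(94*31+94)%997=17 -> [380, 17]
  L2: h(380,17)=(380*31+17)%997=830 -> [830]
  root=830
After append 98 (leaves=[10, 70, 94, 98]):
  L0: [10, 70, 94, 98]
  L1: h(10,70)=(10*31+70)%997=380 h(94,98)=(94*31+98)%997=21 -> [380, 21]
  L2: h(380,21)=(380*31+21)%997=834 -> [834]
  root=834
After append 35 (leaves=[10, 70, 94, 98, 35]):
  L0: [10, 70, 94, 98, 35]
  L1: h(10,70)=(10*31+70)%997=380 h(94,98)=(94*31+98)%997=21 h(35,35)=(35*31+35)%997=123 -> [380, 21, 123]
  L2: h(380,21)=(380*31+21)%997=834 h(123,123)=(123*31+123)%997=945 -> [834, 945]
  L3: h(834,945)=(834*31+945)%997=877 -> [877]
  root=877
After append 35 (leaves=[10, 70, 94, 98, 35, 35]):
  L0: [10, 70, 94, 98, 35, 35]
  L1: h(10,70)=(10*31+70)%997=380 h(94,98)=(94*31+98)%997=21 h(35,35)=(35*31+35)%997=123 -> [380, 21, 123]
  L2: h(380,21)=(380*31+21)%997=834 h(123,123)=(123*31+123)%997=945 -> [834, 945]
  L3: h(834,945)=(834*31+945)%997=877 -> [877]
  root=877
After append 78 (leaves=[10, 70, 94, 98, 35, 35, 78]):
  L0: [10, 70, 94, 98, 35, 35, 78]
  L1: h(10,70)=(10*31+70)%997=380 h(94,98)=(94*31+98)%997=21 h(35,35)=(35*31+35)%997=123 h(78,78)=(78*31+78)%997=502 -> [380, 21, 123, 502]
  L2: h(380,21)=(380*31+21)%997=834 h(123,502)=(123*31+502)%997=327 -> [834, 327]
  L3: h(834,327)=(834*31+327)%997=259 -> [259]
  root=259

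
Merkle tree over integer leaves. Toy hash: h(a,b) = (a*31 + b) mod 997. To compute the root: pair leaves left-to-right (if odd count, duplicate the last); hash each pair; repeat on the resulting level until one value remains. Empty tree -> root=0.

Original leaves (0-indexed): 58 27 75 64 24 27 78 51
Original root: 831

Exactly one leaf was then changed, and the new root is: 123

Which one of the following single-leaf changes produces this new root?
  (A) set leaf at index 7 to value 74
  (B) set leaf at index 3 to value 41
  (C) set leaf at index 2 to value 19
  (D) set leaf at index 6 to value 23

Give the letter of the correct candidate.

Answer: D

Derivation:
Original leaves: [58, 27, 75, 64, 24, 27, 78, 51]
Target new root: 123
Try each candidate change and compute the resulting root:
Candidate A: set leaf[7] = 74 -> leaves = [58, 27, 75, 64, 24, 27, 78, 74]
  L0: [58, 27, 75, 64, 24, 27, 78, 74]
  L1: h(58,27)=(58*31+27)%997=828 h(75,64)=(75*31+64)%997=395 h(24,27)=(24*31+27)%997=771 h(78,74)=(78*31+74)%997=498 -> [828, 395, 771, 498]
  L2: h(828,395)=(828*31+395)%997=141 h(771,498)=(771*31+498)%997=471 -> [141, 471]
  L3: h(141,471)=(141*31+471)%997=854 -> [854]
  root = 854 != target 123
Candidate B: set leaf[3] = 41 -> leaves = [58, 27, 75, 41, 24, 27, 78, 51]
  L0: [58, 27, 75, 41, 24, 27, 78, 51]
  L1: h(58,27)=(58*31+27)%997=828 h(75,41)=(75*31+41)%997=372 h(24,27)=(24*31+27)%997=771 h(78,51)=(78*31+51)%997=475 -> [828, 372, 771, 475]
  L2: h(828,372)=(828*31+372)%997=118 h(771,475)=(771*31+475)%997=448 -> [118, 448]
  L3: h(118,448)=(118*31+448)%997=118 -> [118]
  root = 118 != target 123
Candidate C: set leaf[2] = 19 -> leaves = [58, 27, 19, 64, 24, 27, 78, 51]
  L0: [58, 27, 19, 64, 24, 27, 78, 51]
  L1: h(58,27)=(58*31+27)%997=828 h(19,64)=(19*31+64)%997=653 h(24,27)=(24*31+27)%997=771 h(78,51)=(78*31+51)%997=475 -> [828, 653, 771, 475]
  L2: h(828,653)=(828*31+653)%997=399 h(771,475)=(771*31+475)%997=448 -> [399, 448]
  L3: h(399,448)=(399*31+448)%997=853 -> [853]
  root = 853 != target 123
Candidate D: set leaf[6] = 23 -> leaves = [58, 27, 75, 64, 24, 27, 23, 51]
  L0: [58, 27, 75, 64, 24, 27, 23, 51]
  L1: h(58,27)=(58*31+27)%997=828 h(75,64)=(75*31+64)%997=395 h(24,27)=(24*31+27)%997=771 h(23,51)=(23*31+51)%997=764 -> [828, 395, 771, 764]
  L2: h(828,395)=(828*31+395)%997=141 h(771,764)=(771*31+764)%997=737 -> [141, 737]
  L3: h(141,737)=(141*31+737)%997=123 -> [123]
  root = 123 == target 123  ** MATCH **
Candidate D produces the target root.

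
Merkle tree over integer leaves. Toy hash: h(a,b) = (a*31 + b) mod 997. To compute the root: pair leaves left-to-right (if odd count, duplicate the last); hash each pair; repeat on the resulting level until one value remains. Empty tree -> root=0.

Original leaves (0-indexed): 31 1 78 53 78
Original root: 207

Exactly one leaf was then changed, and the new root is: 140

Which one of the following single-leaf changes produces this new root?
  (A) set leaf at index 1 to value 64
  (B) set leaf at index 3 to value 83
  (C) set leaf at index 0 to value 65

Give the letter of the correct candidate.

Answer: B

Derivation:
Original leaves: [31, 1, 78, 53, 78]
Target new root: 140
Try each candidate change and compute the resulting root:
Candidate A: set leaf[1] = 64 -> leaves = [31, 64, 78, 53, 78]
  L0: [31, 64, 78, 53, 78]
  L1: h(31,64)=(31*31+64)%997=28 h(78,53)=(78*31+53)%997=477 h(78,78)=(78*31+78)%997=502 -> [28, 477, 502]
  L2: h(28,477)=(28*31+477)%997=348 h(502,502)=(502*31+502)%997=112 -> [348, 112]
  L3: h(348,112)=(348*31+112)%997=930 -> [930]
  root = 930 != target 140
Candidate B: set leaf[3] = 83 -> leaves = [31, 1, 78, 83, 78]
  L0: [31, 1, 78, 83, 78]
  L1: h(31,1)=(31*31+1)%997=962 h(78,83)=(78*31+83)%997=507 h(78,78)=(78*31+78)%997=502 -> [962, 507, 502]
  L2: h(962,507)=(962*31+507)%997=419 h(502,502)=(502*31+502)%997=112 -> [419, 112]
  L3: h(419,112)=(419*31+112)%997=140 -> [140]
  root = 140 == target 140  ** MATCH **
Candidate C: set leaf[0] = 65 -> leaves = [65, 1, 78, 53, 78]
  L0: [65, 1, 78, 53, 78]
  L1: h(65,1)=(65*31+1)%997=22 h(78,53)=(78*31+53)%997=477 h(78,78)=(78*31+78)%997=502 -> [22, 477, 502]
  L2: h(22,477)=(22*31+477)%997=162 h(502,502)=(502*31+502)%997=112 -> [162, 112]
  L3: h(162,112)=(162*31+112)%997=149 -> [149]
  root = 149 != target 140
Candidate B produces the target root.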